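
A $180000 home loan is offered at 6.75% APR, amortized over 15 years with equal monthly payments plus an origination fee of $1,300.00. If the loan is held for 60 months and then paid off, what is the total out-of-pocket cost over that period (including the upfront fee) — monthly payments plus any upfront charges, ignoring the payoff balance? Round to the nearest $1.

$96,870

At 6.75% the monthly rate is 0.0056250, so the payment is 180,000 × 0.0056250 / (1 − 1.0056250^−180) = $1,592.84.
Total outlay = 60 × $1,592.84 + $1,300.00 = $96,870.40.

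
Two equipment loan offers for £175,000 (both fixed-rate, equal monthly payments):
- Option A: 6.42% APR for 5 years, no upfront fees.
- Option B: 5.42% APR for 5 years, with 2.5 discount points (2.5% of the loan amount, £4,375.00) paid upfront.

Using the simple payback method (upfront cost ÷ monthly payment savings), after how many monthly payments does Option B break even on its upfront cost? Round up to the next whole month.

Option A: monthly rate = 6.42%/12 = 0.0053500; payment = 175,000 × 0.0053500 / (1 − (1+0.0053500)^−60) = £3,417.52.
Option B: at 5.42% the monthly rate is 0.0045167, so the payment is 175,000 × 0.0045167 / (1 − 1.0045167^−60) = £3,336.25.
Monthly savings = £3,417.52 − £3,336.25 = £81.27.
Break-even = £4,375.00 / £81.27 = 53.83 → 54 months.

54 months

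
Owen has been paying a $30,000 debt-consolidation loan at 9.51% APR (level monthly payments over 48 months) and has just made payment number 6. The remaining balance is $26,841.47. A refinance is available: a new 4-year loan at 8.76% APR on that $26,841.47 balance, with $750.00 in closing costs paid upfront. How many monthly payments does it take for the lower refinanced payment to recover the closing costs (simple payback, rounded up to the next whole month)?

9 months

Current payment = 30,000 × 9.51%/12 / (1 − (1+0.0079250)^−48) = $753.84.
Refinanced payment = 26,841.47 × 0.0073000 / (1 − (1+0.0073000)^−48) = $664.90.
Monthly savings = $753.84 − $664.90 = $88.94.
Break-even = $750.00 / $88.94 = 8.43 → 9 months.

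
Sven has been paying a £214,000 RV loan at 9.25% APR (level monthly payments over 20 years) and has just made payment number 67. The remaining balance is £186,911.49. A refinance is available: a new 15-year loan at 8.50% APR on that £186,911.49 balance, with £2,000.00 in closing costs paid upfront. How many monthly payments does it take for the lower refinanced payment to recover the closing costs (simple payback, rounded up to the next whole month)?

17 months

Current payment = 214,000 × 9.25%/12 / (1 − (1+0.0077083)^−240) = £1,959.96.
Refinanced payment = 186,911.49 × 0.0070833 / (1 − (1+0.0070833)^−180) = £1,840.59.
Monthly savings = £1,959.96 − £1,840.59 = £119.37.
Break-even = £2,000.00 / £119.37 = 16.75 → 17 months.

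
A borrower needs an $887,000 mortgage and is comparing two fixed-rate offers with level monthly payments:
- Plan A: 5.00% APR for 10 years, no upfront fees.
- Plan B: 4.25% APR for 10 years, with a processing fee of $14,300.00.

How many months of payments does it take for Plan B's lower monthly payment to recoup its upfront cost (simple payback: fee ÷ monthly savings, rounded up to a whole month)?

Plan A: at 5.00% the monthly rate is 0.0041667, so the payment is 887,000 × 0.0041667 / (1 − 1.0041667^−120) = $9,408.01.
Plan B: at 4.25% the monthly rate is 0.0035417, so the payment is 887,000 × 0.0035417 / (1 − 1.0035417^−120) = $9,086.21.
Monthly savings = $9,408.01 − $9,086.21 = $321.80.
Break-even = $14,300.00 / $321.80 = 44.44 → 45 months.

45 months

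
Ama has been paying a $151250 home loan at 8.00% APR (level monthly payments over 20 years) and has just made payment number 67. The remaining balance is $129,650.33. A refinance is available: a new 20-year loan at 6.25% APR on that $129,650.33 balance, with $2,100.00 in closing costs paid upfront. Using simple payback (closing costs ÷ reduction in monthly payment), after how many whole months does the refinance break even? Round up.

Current payment = 151,250 × 8%/12 / (1 − (1+0.0066667)^−240) = $1,265.12.
Refinanced payment = 129,650.33 × 0.0052083 / (1 − (1+0.0052083)^−240) = $947.65.
Monthly savings = $1,265.12 − $947.65 = $317.47.
Break-even = $2,100.00 / $317.47 = 6.61 → 7 months.

7 months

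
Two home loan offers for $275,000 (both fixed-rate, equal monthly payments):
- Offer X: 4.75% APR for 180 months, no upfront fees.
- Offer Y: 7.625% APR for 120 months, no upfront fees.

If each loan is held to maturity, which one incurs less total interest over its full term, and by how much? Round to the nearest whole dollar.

Offer X by $8,845

Offer X: at 4.75% the monthly rate is 0.0039583, so the payment is 275,000 × 0.0039583 / (1 − 1.0039583^−180) = $2,139.04.
Total interest on Offer X = 180 × $2,139.04 − $275,000 = $110,027.20.
Offer Y: monthly rate = 7.625%/12 = 0.0063542; payment = 275,000 × 0.0063542 / (1 − (1+0.0063542)^−120) = $3,282.27.
Total interest on Offer Y = 120 × $3,282.27 − $275,000 = $118,872.40.
Offer X is lower by $8,845.20.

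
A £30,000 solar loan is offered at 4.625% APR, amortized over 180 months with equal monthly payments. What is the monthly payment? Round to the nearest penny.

Monthly rate = 4.625%/12 = 0.0038542; payment = 30,000 × 0.0038542 / (1 − (1+0.0038542)^−180) = £231.42.

£231.42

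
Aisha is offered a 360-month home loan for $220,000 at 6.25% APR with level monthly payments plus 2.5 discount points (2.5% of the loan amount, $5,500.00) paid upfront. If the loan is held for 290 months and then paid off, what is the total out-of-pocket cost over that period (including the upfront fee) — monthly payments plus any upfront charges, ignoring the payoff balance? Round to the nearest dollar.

At 6.25% the monthly rate is 0.0052083, so the payment is 220,000 × 0.0052083 / (1 − 1.0052083^−360) = $1,354.58.
Total outlay = 290 × $1,354.58 + $5,500.00 = $398,328.20.

$398,328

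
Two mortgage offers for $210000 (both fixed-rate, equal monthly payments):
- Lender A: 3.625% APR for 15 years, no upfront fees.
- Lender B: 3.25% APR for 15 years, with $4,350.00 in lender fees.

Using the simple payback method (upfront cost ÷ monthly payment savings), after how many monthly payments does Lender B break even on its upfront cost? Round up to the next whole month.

Lender A: monthly rate = 3.625%/12 = 0.0030208; payment = 210,000 × 0.0030208 / (1 − (1+0.0030208)^−180) = $1,514.18.
Lender B: at 3.25% the monthly rate is 0.0027083, so the payment is 210,000 × 0.0027083 / (1 − 1.0027083^−180) = $1,475.60.
Monthly savings = $1,514.18 − $1,475.60 = $38.58.
Break-even = $4,350.00 / $38.58 = 112.75 → 113 months.

113 months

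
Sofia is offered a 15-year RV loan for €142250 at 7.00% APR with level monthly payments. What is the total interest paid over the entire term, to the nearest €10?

€87,890

At 7.00% the monthly rate is 0.0058333, so the payment is 142,250 × 0.0058333 / (1 − 1.0058333^−180) = €1,278.58.
Total paid = 180 × €1,278.58 = €230,144.40; interest = €230,144.40 − €142,250 = €87,894.40.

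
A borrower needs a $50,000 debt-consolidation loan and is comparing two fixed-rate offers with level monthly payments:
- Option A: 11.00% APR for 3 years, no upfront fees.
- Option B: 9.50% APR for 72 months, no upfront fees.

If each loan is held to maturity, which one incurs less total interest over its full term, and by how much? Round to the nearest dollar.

Option A by $6,859

Option A: at 11.00% the monthly rate is 0.0091667, so the payment is 50,000 × 0.0091667 / (1 − 1.0091667^−36) = $1,636.94.
Total interest on Option A = 36 × $1,636.94 − $50,000 = $8,929.84.
Option B: at 9.50% the monthly rate is 0.0079167, so the payment is 50,000 × 0.0079167 / (1 − 1.0079167^−72) = $913.73.
Total interest on Option B = 72 × $913.73 − $50,000 = $15,788.56.
Option A is lower by $6,858.72.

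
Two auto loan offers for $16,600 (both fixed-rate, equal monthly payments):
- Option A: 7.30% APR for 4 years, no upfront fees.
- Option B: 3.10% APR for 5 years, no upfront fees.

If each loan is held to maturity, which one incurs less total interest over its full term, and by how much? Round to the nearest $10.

Option B by $1,250

Option A: monthly rate = 7.3%/12 = 0.0060833; payment = 16,600 × 0.0060833 / (1 − (1+0.0060833)^−48) = $399.82.
Total interest on Option A = 48 × $399.82 − $16,600 = $2,591.36.
Option B: monthly rate = 3.1%/12 = 0.0025833; payment = 16,600 × 0.0025833 / (1 − (1+0.0025833)^−60) = $299.02.
Total interest on Option B = 60 × $299.02 − $16,600 = $1,341.20.
Option B is lower by $1,250.16.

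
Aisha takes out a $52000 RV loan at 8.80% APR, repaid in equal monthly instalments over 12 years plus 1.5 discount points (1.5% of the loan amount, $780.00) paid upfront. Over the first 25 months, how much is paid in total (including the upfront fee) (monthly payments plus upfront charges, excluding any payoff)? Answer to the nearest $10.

$15,430

At 8.80% the monthly rate is 0.0073333, so the payment is 52,000 × 0.0073333 / (1 − 1.0073333^−144) = $585.93.
Total outlay = 25 × $585.93 + $780.00 = $15,428.25.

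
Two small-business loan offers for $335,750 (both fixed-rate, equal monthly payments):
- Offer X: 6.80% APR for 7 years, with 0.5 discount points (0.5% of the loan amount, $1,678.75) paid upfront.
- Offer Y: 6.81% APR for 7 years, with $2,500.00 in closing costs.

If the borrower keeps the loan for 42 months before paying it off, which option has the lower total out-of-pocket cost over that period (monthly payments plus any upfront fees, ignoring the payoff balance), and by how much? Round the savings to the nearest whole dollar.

Offer X by $890

Offer X: at 6.80% the monthly rate is 0.0056667, so the payment is 335,750 × 0.0056667 / (1 − 1.0056667^−84) = $5,034.60.
Offer Y: monthly rate = 6.81%/12 = 0.0056750; payment = 335,750 × 0.0056750 / (1 − (1+0.0056750)^−84) = $5,036.24.
Over 42 months: Offer X costs 42 × $5,034.60 + $1,678.75 = $213,131.95; Offer Y costs 42 × $5,036.24 + $2,500.00 = $214,022.08.
Offer X is cheaper by $214,022.08 − $213,131.95 = $890.13.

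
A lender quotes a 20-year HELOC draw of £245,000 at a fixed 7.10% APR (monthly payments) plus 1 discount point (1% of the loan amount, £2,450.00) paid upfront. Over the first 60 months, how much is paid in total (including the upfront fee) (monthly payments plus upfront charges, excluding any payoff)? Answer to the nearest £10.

£117,300

At 7.10% the monthly rate is 0.0059167, so the payment is 245,000 × 0.0059167 / (1 − 1.0059167^−240) = £1,914.22.
Total outlay = 60 × £1,914.22 + £2,450.00 = £117,303.20.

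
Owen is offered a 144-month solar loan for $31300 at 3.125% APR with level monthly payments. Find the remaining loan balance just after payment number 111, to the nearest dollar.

With monthly rate i = 3.125%/12 = 0.0026042, the balance after k of n payments is P · [(1+i)^n − (1+i)^k] / [(1+i)^n − 1].
(1+0.0026042)^144 = 1.45428237 and (1+0.0026042)^111 = 1.33467360, so the balance is 31,300 × (1.45428237 − 1.33467360) / (1.45428237 − 1) = $8,241.03.

$8,241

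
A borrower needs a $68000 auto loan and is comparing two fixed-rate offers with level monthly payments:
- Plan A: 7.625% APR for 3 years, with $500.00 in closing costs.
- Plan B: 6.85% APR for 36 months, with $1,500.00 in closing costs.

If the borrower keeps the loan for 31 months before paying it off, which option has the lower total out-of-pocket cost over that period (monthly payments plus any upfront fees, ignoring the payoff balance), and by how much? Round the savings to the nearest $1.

Plan A: at 7.625% the monthly rate is 0.0063542, so the payment is 68,000 × 0.0063542 / (1 − 1.0063542^−36) = $2,119.13.
Plan B: monthly rate = 6.85%/12 = 0.0057083; payment = 68,000 × 0.0057083 / (1 − (1+0.0057083)^−36) = $2,094.98.
Over 31 months: Plan A costs 31 × $2,119.13 + $500.00 = $66,193.03; Plan B costs 31 × $2,094.98 + $1,500.00 = $66,444.38.
Plan A is cheaper by $66,444.38 − $66,193.03 = $251.35.

Plan A by $251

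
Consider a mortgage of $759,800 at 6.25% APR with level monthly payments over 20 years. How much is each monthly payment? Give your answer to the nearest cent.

$5,553.59

At 6.25% the monthly rate is 0.0052083, so the payment is 759,800 × 0.0052083 / (1 − 1.0052083^−240) = $5,553.59.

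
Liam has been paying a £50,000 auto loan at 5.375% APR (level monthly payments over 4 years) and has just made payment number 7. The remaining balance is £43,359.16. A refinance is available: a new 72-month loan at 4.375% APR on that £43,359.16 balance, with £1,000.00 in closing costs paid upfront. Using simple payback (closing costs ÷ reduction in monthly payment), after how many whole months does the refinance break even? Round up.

3 months

Current payment = 50,000 × 5.375%/12 / (1 − (1+0.0044792)^−48) = £1,159.98.
Refinanced payment = 43,359.16 × 0.0036458 / (1 − (1+0.0036458)^−72) = £685.80.
Monthly savings = £1,159.98 − £685.80 = £474.18.
Break-even = £1,000.00 / £474.18 = 2.11 → 3 months.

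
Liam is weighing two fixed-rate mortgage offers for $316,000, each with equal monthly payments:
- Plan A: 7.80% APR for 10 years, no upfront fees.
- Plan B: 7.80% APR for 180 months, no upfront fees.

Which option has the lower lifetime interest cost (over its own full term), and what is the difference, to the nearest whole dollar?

Plan A by $80,951

Plan A: monthly rate = 7.8%/12 = 0.0065000; payment = 316,000 × 0.0065000 / (1 − (1+0.0065000)^−120) = $3,800.64.
Total interest on Plan A = 120 × $3,800.64 − $316,000 = $140,076.80.
Plan B: at 7.80% the monthly rate is 0.0065000, so the payment is 316,000 × 0.0065000 / (1 − 1.0065000^−180) = $2,983.49.
Total interest on Plan B = 180 × $2,983.49 − $316,000 = $221,028.20.
Plan A is lower by $80,951.40.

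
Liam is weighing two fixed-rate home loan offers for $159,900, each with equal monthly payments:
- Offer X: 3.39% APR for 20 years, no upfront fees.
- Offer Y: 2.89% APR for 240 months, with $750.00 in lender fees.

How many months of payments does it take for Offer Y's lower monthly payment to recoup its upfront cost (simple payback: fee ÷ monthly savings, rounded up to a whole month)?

19 months

Offer X: monthly rate = 3.39%/12 = 0.0028250; payment = 159,900 × 0.0028250 / (1 − (1+0.0028250)^−240) = $918.34.
Offer Y: monthly rate = 2.89%/12 = 0.0024083; payment = 159,900 × 0.0024083 / (1 − (1+0.0024083)^−240) = $878.02.
Monthly savings = $918.34 − $878.02 = $40.32.
Break-even = $750.00 / $40.32 = 18.60 → 19 months.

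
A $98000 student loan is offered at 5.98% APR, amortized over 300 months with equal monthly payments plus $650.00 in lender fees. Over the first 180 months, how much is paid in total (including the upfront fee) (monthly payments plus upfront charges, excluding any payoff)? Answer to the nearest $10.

Monthly rate = 5.98%/12 = 0.0049833; payment = 98,000 × 0.0049833 / (1 − (1+0.0049833)^−300) = $630.22.
Total outlay = 180 × $630.22 + $650.00 = $114,089.60.

$114,090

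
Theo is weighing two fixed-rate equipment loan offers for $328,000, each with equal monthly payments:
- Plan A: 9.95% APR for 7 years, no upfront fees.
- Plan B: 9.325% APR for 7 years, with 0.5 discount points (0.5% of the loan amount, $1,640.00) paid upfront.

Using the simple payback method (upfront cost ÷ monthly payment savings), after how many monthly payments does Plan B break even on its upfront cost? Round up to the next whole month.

16 months

Plan A: at 9.95% the monthly rate is 0.0082917, so the payment is 328,000 × 0.0082917 / (1 − 1.0082917^−84) = $5,436.72.
Plan B: monthly rate = 9.325%/12 = 0.0077708; payment = 328,000 × 0.0077708 / (1 − (1+0.0077708)^−84) = $5,331.48.
Monthly savings = $5,436.72 − $5,331.48 = $105.24.
Break-even = $1,640.00 / $105.24 = 15.58 → 16 months.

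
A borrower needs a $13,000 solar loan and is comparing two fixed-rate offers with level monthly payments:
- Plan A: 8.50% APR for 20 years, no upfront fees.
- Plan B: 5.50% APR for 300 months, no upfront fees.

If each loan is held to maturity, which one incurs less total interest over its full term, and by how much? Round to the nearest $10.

Plan A: monthly rate = 8.5%/12 = 0.0070833; payment = 13,000 × 0.0070833 / (1 − (1+0.0070833)^−240) = $112.82.
Total interest on Plan A = 240 × $112.82 − $13,000 = $14,076.80.
Plan B: at 5.50% the monthly rate is 0.0045833, so the payment is 13,000 × 0.0045833 / (1 − 1.0045833^−300) = $79.83.
Total interest on Plan B = 300 × $79.83 − $13,000 = $10,949.00.
Plan B is lower by $3,127.80.

Plan B by $3,130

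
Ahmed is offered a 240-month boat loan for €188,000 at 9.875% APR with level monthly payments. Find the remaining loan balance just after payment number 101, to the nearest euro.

€148,613

With monthly rate i = 9.875%/12 = 0.0082292, the balance after k of n payments is P · [(1+i)^n − (1+i)^k] / [(1+i)^n − 1].
(1+0.0082292)^240 = 7.14861053 and (1+0.0082292)^101 = 2.28815236, so the balance is 188,000 × (7.14861053 − 2.28815236) / (7.14861053 − 1) = €148,613.44.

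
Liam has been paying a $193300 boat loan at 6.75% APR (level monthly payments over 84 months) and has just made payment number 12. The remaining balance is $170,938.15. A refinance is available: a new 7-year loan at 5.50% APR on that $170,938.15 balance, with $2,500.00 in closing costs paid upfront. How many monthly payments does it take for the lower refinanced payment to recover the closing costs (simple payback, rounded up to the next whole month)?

Current payment = 193,300 × 6.75%/12 / (1 − (1+0.0056250)^−84) = $2,893.85.
Refinanced payment = 170,938.15 × 0.0045833 / (1 − (1+0.0045833)^−84) = $2,456.39.
Monthly savings = $2,893.85 − $2,456.39 = $437.46.
Break-even = $2,500.00 / $437.46 = 5.71 → 6 months.

6 months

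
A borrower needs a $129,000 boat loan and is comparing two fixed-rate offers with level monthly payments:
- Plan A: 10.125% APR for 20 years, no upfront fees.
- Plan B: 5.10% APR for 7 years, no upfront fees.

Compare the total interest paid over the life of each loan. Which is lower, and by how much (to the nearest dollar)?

Plan B by $147,675

Plan A: monthly rate = 10.125%/12 = 0.0084375; payment = 129,000 × 0.0084375 / (1 − (1+0.0084375)^−240) = $1,255.58.
Total interest on Plan A = 240 × $1,255.58 − $129,000 = $172,339.20.
Plan B: monthly rate = 5.1%/12 = 0.0042500; payment = 129,000 × 0.0042500 / (1 − (1+0.0042500)^−84) = $1,829.34.
Total interest on Plan B = 84 × $1,829.34 − $129,000 = $24,664.56.
Plan B is lower by $147,674.64.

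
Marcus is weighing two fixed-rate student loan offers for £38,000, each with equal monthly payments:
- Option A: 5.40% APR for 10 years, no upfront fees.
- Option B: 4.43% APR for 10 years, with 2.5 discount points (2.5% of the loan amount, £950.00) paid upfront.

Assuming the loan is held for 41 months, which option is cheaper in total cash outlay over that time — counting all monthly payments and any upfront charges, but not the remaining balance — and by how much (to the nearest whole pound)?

Option A by £213

Option A: monthly rate = 5.4%/12 = 0.0045000; payment = 38,000 × 0.0045000 / (1 − (1+0.0045000)^−120) = £410.52.
Option B: at 4.43% the monthly rate is 0.0036917, so the payment is 38,000 × 0.0036917 / (1 − 1.0036917^−120) = £392.54.
Over 41 months: Option A costs 41 × £410.52 = £16,831.32; Option B costs 41 × £392.54 + £950.00 = £17,044.14.
Option A is cheaper by £17,044.14 − £16,831.32 = £212.82.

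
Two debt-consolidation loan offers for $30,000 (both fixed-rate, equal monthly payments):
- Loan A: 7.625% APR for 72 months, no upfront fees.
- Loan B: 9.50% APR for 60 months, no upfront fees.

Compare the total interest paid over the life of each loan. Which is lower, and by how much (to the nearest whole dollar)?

Loan A by $326

Loan A: at 7.625% the monthly rate is 0.0063542, so the payment is 30,000 × 0.0063542 / (1 − 1.0063542^−72) = $520.52.
Total interest on Loan A = 72 × $520.52 − $30,000 = $7,477.44.
Loan B: monthly rate = 9.5%/12 = 0.0079167; payment = 30,000 × 0.0079167 / (1 − (1+0.0079167)^−60) = $630.06.
Total interest on Loan B = 60 × $630.06 − $30,000 = $7,803.60.
Loan A is lower by $326.16.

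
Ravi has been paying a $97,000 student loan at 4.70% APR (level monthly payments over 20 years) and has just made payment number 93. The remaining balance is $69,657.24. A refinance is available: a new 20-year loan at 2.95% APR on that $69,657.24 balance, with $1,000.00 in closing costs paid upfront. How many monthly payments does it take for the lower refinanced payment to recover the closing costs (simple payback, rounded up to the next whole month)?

5 months

Current payment = 97,000 × 4.7%/12 / (1 − (1+0.0039167)^−240) = $624.19.
Refinanced payment = 69,657.24 × 0.0024583 / (1 − (1+0.0024583)^−240) = $384.58.
Monthly savings = $624.19 − $384.58 = $239.61.
Break-even = $1,000.00 / $239.61 = 4.17 → 5 months.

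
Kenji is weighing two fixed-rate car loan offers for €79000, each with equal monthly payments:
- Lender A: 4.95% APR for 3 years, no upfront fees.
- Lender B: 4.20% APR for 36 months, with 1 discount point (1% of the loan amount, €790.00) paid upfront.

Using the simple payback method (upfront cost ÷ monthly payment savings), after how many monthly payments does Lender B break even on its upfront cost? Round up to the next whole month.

30 months

Lender A: monthly rate = 4.95%/12 = 0.0041250; payment = 79,000 × 0.0041250 / (1 − (1+0.0041250)^−36) = €2,365.93.
Lender B: monthly rate = 4.2%/12 = 0.0035000; payment = 79,000 × 0.0035000 / (1 − (1+0.0035000)^−36) = €2,339.43.
Monthly savings = €2,365.93 − €2,339.43 = €26.50.
Break-even = €790.00 / €26.50 = 29.81 → 30 months.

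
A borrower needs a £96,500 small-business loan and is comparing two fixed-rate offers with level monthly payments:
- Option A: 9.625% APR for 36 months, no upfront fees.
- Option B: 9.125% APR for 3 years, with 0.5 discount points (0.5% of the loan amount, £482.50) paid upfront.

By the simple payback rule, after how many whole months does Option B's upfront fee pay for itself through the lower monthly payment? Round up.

Option A: at 9.625% the monthly rate is 0.0080208, so the payment is 96,500 × 0.0080208 / (1 − 1.0080208^−36) = £3,096.82.
Option B: monthly rate = 9.125%/12 = 0.0076042; payment = 96,500 × 0.0076042 / (1 − (1+0.0076042)^−36) = £3,074.29.
Monthly savings = £3,096.82 − £3,074.29 = £22.53.
Break-even = £482.50 / £22.53 = 21.42 → 22 months.

22 months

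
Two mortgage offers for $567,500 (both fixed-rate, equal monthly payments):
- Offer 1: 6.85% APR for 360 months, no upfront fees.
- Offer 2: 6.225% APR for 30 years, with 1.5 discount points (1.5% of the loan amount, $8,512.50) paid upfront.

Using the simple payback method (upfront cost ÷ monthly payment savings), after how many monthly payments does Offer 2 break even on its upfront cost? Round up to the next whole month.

37 months

Offer 1: at 6.85% the monthly rate is 0.0057083, so the payment is 567,500 × 0.0057083 / (1 − 1.0057083^−360) = $3,718.60.
Offer 2: at 6.225% the monthly rate is 0.0051875, so the payment is 567,500 × 0.0051875 / (1 − 1.0051875^−360) = $3,484.97.
Monthly savings = $3,718.60 − $3,484.97 = $233.63.
Break-even = $8,512.50 / $233.63 = 36.44 → 37 months.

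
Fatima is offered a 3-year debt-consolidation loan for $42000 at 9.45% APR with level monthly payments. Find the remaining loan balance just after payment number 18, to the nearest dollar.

With monthly rate i = 9.45%/12 = 0.0078750, the balance after k of n payments is P · [(1+i)^n − (1+i)^k] / [(1+i)^n − 1].
(1+0.0078750)^36 = 1.32629527 and (1+0.0078750)^18 = 1.15164894, so the balance is 42,000 × (1.32629527 − 1.15164894) / (1.32629527 − 1) = $22,480.09.

$22,480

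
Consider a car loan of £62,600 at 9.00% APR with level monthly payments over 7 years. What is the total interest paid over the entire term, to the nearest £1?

At 9.00% the monthly rate is 0.0075000, so the payment is 62,600 × 0.0075000 / (1 − 1.0075000^−84) = £1,007.18.
Total paid = 84 × £1,007.18 = £84,603.12; interest = £84,603.12 − £62,600 = £22,003.12.

£22,003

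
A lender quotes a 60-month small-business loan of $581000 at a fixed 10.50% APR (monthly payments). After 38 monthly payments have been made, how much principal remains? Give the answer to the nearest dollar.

With monthly rate i = 10.5%/12 = 0.0087500, the balance after k of n payments is P · [(1+i)^n − (1+i)^k] / [(1+i)^n − 1].
(1+0.0087500)^60 = 1.68660298 and (1+0.0087500)^38 = 1.39243462, so the balance is 581,000 × (1.68660298 − 1.39243462) / (1.68660298 − 1) = $248,923.79.

$248,924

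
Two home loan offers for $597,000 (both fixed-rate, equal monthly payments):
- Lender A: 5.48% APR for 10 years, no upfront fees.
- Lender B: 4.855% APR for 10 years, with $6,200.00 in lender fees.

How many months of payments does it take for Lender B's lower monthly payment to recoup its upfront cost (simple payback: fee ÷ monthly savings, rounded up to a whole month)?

Lender A: at 5.48% the monthly rate is 0.0045667, so the payment is 597,000 × 0.0045667 / (1 − 1.0045667^−120) = $6,473.10.
Lender B: at 4.855% the monthly rate is 0.0040458, so the payment is 597,000 × 0.0040458 / (1 − 1.0040458^−120) = $6,289.88.
Monthly savings = $6,473.10 − $6,289.88 = $183.22.
Break-even = $6,200.00 / $183.22 = 33.84 → 34 months.

34 months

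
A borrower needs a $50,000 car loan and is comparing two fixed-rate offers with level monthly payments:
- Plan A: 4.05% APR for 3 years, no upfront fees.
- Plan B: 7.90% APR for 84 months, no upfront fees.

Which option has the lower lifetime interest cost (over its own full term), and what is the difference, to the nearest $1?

Plan A: at 4.05% the monthly rate is 0.0033750, so the payment is 50,000 × 0.0033750 / (1 − 1.0033750^−36) = $1,477.31.
Total interest on Plan A = 36 × $1,477.31 − $50,000 = $3,183.16.
Plan B: monthly rate = 7.9%/12 = 0.0065833; payment = 50,000 × 0.0065833 / (1 − (1+0.0065833)^−84) = $776.82.
Total interest on Plan B = 84 × $776.82 − $50,000 = $15,252.88.
Plan A is lower by $12,069.72.

Plan A by $12,070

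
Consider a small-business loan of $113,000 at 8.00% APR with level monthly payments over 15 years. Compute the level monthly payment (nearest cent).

$1,079.89

At 8.00% the monthly rate is 0.0066667, so the payment is 113,000 × 0.0066667 / (1 − 1.0066667^−180) = $1,079.89.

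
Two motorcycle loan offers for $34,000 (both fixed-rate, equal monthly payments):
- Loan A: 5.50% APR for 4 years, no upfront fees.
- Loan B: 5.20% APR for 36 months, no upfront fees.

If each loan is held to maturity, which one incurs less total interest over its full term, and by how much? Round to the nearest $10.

Loan A: monthly rate = 5.5%/12 = 0.0045833; payment = 34,000 × 0.0045833 / (1 − (1+0.0045833)^−48) = $790.72.
Total interest on Loan A = 48 × $790.72 − $34,000 = $3,954.56.
Loan B: at 5.20% the monthly rate is 0.0043333, so the payment is 34,000 × 0.0043333 / (1 − 1.0043333^−36) = $1,022.07.
Total interest on Loan B = 36 × $1,022.07 − $34,000 = $2,794.52.
Loan B is lower by $1,160.04.

Loan B by $1,160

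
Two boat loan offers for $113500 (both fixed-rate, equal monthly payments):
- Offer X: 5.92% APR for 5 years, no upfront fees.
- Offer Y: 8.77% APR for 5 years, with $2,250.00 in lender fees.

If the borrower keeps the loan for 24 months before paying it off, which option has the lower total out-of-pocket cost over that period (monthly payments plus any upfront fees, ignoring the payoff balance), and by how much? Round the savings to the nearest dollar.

Offer X: monthly rate = 5.92%/12 = 0.0049333; payment = 113,500 × 0.0049333 / (1 − (1+0.0049333)^−60) = $2,190.05.
Offer Y: at 8.77% the monthly rate is 0.0073083, so the payment is 113,500 × 0.0073083 / (1 − 1.0073083^−60) = $2,343.42.
Over 24 months: Offer X costs 24 × $2,190.05 = $52,561.20; Offer Y costs 24 × $2,343.42 + $2,250.00 = $58,492.08.
Offer X is cheaper by $58,492.08 − $52,561.20 = $5,930.88.

Offer X by $5,931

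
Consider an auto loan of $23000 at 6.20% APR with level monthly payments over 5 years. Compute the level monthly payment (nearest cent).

$446.80

At 6.20% the monthly rate is 0.0051667, so the payment is 23,000 × 0.0051667 / (1 − 1.0051667^−60) = $446.80.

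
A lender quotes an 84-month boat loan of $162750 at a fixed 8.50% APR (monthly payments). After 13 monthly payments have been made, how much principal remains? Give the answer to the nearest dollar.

With monthly rate i = 8.5%/12 = 0.0070833, the balance after k of n payments is P · [(1+i)^n − (1+i)^k] / [(1+i)^n − 1].
(1+0.0070833)^84 = 1.80923229 and (1+0.0070833)^13 = 1.09610034, so the balance is 162,750 × (1.80923229 − 1.09610034) / (1.80923229 − 1) = $143,422.63.

$143,423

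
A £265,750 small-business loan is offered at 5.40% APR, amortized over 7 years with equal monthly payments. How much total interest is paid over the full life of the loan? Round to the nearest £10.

£53,970

Monthly rate = 5.4%/12 = 0.0045000; payment = 265,750 × 0.0045000 / (1 − (1+0.0045000)^−84) = £3,806.24.
Total paid = 84 × £3,806.24 = £319,724.16; interest = £319,724.16 − £265,750 = £53,974.16.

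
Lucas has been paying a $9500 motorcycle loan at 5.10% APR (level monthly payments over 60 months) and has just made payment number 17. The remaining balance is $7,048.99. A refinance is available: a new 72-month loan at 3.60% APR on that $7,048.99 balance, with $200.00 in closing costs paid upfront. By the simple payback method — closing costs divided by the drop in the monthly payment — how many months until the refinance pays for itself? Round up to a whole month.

Current payment = 9,500 × 5.1%/12 / (1 − (1+0.0042500)^−60) = $179.71.
Refinanced payment = 7,048.99 × 0.0030000 / (1 − (1+0.0030000)^−72) = $109.00.
Monthly savings = $179.71 − $109.00 = $70.71.
Break-even = $200.00 / $70.71 = 2.83 → 3 months.

3 months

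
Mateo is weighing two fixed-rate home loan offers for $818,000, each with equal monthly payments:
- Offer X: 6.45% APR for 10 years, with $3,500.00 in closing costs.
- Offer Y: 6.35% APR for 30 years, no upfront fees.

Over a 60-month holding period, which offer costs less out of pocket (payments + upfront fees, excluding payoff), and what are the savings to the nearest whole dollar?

Offer X: at 6.45% the monthly rate is 0.0053750, so the payment is 818,000 × 0.0053750 / (1 − 1.0053750^−120) = $9,267.43.
Offer Y: monthly rate = 6.35%/12 = 0.0052917; payment = 818,000 × 0.0052917 / (1 − (1+0.0052917)^−360) = $5,089.89.
Over 60 months: Offer X costs 60 × $9,267.43 + $3,500.00 = $559,545.80; Offer Y costs 60 × $5,089.89 = $305,393.40.
Offer Y is cheaper by $559,545.80 − $305,393.40 = $254,152.40.

Offer Y by $254,152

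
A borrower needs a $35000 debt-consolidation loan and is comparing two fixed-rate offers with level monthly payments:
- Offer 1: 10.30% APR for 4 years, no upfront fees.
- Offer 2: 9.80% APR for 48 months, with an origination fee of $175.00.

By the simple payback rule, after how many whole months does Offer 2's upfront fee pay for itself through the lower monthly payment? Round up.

21 months

Offer 1: at 10.30% the monthly rate is 0.0085833, so the payment is 35,000 × 0.0085833 / (1 − 1.0085833^−48) = $892.74.
Offer 2: at 9.80% the monthly rate is 0.0081667, so the payment is 35,000 × 0.0081667 / (1 − 1.0081667^−48) = $884.33.
Monthly savings = $892.74 − $884.33 = $8.41.
Break-even = $175.00 / $8.41 = 20.81 → 21 months.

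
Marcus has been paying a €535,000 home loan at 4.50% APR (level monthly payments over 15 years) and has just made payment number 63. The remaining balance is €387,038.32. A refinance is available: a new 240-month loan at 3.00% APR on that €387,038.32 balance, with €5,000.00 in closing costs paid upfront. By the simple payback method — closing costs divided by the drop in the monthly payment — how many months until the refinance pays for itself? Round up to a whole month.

3 months

Current payment = 535,000 × 4.5%/12 / (1 − (1+0.0037500)^−180) = €4,092.71.
Refinanced payment = 387,038.32 × 0.0025000 / (1 − (1+0.0025000)^−240) = €2,146.51.
Monthly savings = €4,092.71 − €2,146.51 = €1,946.20.
Break-even = €5,000.00 / €1,946.20 = 2.57 → 3 months.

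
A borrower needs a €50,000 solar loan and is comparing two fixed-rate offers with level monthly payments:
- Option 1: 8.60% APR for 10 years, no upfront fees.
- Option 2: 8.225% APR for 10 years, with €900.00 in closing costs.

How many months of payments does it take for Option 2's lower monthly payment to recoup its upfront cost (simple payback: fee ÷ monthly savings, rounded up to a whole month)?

90 months

Option 1: at 8.60% the monthly rate is 0.0071667, so the payment is 50,000 × 0.0071667 / (1 − 1.0071667^−120) = €622.61.
Option 2: at 8.225% the monthly rate is 0.0068542, so the payment is 50,000 × 0.0068542 / (1 − 1.0068542^−120) = €612.60.
Monthly savings = €622.61 − €612.60 = €10.01.
Break-even = €900.00 / €10.01 = 89.91 → 90 months.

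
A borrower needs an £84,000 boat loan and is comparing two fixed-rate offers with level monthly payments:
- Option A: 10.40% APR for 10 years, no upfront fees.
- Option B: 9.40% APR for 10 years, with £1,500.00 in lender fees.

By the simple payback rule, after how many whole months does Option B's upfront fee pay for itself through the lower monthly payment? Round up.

33 months

Option A: at 10.40% the monthly rate is 0.0086667, so the payment is 84,000 × 0.0086667 / (1 − 1.0086667^−120) = £1,128.76.
Option B: monthly rate = 9.4%/12 = 0.0078333; payment = 84,000 × 0.0078333 / (1 − (1+0.0078333)^−120) = £1,082.35.
Monthly savings = £1,128.76 − £1,082.35 = £46.41.
Break-even = £1,500.00 / £46.41 = 32.32 → 33 months.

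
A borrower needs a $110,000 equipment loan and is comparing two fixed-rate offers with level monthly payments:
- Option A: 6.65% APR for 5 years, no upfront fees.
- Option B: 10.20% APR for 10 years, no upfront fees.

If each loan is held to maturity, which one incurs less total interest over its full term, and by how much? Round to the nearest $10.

Option A by $46,300

Option A: monthly rate = 6.65%/12 = 0.0055417; payment = 110,000 × 0.0055417 / (1 − (1+0.0055417)^−60) = $2,160.01.
Total interest on Option A = 60 × $2,160.01 − $110,000 = $19,600.60.
Option B: monthly rate = 10.2%/12 = 0.0085000; payment = 110,000 × 0.0085000 / (1 − (1+0.0085000)^−120) = $1,465.87.
Total interest on Option B = 120 × $1,465.87 − $110,000 = $65,904.40.
Option A is lower by $46,303.80.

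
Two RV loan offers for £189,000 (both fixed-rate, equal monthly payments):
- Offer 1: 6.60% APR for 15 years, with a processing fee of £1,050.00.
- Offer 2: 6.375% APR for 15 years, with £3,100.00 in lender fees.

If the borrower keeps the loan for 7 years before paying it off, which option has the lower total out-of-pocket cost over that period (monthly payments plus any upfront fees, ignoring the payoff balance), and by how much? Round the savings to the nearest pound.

Offer 1 by £87

Offer 1: monthly rate = 6.6%/12 = 0.0055000; payment = 189,000 × 0.0055000 / (1 − (1+0.0055000)^−180) = £1,656.80.
Offer 2: monthly rate = 6.375%/12 = 0.0053125; payment = 189,000 × 0.0053125 / (1 − (1+0.0053125)^−180) = £1,633.43.
Over 84 months: Offer 1 costs 84 × £1,656.80 + £1,050.00 = £140,221.20; Offer 2 costs 84 × £1,633.43 + £3,100.00 = £140,308.12.
Offer 1 is cheaper by £140,308.12 − £140,221.20 = £86.92.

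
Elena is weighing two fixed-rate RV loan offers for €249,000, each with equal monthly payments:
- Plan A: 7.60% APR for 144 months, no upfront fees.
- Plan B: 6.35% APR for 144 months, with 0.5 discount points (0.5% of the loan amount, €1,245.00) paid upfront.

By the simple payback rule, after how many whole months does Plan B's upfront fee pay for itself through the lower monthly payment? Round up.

Plan A: monthly rate = 7.6%/12 = 0.0063333; payment = 249,000 × 0.0063333 / (1 − (1+0.0063333)^−144) = €2,641.00.
Plan B: monthly rate = 6.35%/12 = 0.0052917; payment = 249,000 × 0.0052917 / (1 − (1+0.0052917)^−144) = €2,475.21.
Monthly savings = €2,641.00 − €2,475.21 = €165.79.
Break-even = €1,245.00 / €165.79 = 7.51 → 8 months.

8 months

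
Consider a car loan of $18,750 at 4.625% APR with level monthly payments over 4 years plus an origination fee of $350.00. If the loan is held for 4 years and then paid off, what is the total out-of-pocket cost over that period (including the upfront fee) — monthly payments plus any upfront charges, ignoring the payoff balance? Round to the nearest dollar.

At 4.625% the monthly rate is 0.0038542, so the payment is 18,750 × 0.0038542 / (1 − 1.0038542^−48) = $428.62.
Total outlay = 48 × $428.62 + $350.00 = $20,923.76.

$20,924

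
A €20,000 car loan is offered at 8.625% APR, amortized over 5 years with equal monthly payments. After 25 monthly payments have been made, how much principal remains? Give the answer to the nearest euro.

€12,695

With monthly rate i = 8.625%/12 = 0.0071875, the balance after k of n payments is P · [(1+i)^n − (1+i)^k] / [(1+i)^n − 1].
(1+0.0071875)^60 = 1.53680807 and (1+0.0071875)^25 = 1.19607436, so the balance is 20,000 × (1.53680807 − 1.19607436) / (1.53680807 − 1) = €12,694.81.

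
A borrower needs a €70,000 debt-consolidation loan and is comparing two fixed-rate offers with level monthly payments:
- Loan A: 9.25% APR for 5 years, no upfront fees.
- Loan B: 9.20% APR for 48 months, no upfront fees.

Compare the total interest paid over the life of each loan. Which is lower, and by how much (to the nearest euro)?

Loan A: monthly rate = 9.25%/12 = 0.0077083; payment = 70,000 × 0.0077083 / (1 − (1+0.0077083)^−60) = €1,461.59.
Total interest on Loan A = 60 × €1,461.59 − €70,000 = €17,695.40.
Loan B: monthly rate = 9.2%/12 = 0.0076667; payment = 70,000 × 0.0076667 / (1 − (1+0.0076667)^−48) = €1,748.61.
Total interest on Loan B = 48 × €1,748.61 − €70,000 = €13,933.28.
Loan B is lower by €3,762.12.

Loan B by €3,762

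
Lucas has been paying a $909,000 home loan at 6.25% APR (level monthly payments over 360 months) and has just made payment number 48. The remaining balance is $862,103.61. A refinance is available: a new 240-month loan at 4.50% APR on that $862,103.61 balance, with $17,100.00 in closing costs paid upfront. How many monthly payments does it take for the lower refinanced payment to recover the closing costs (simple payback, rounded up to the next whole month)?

Current payment = 909,000 × 6.25%/12 / (1 − (1+0.0052083)^−360) = $5,596.87.
Refinanced payment = 862,103.61 × 0.0037500 / (1 − (1+0.0037500)^−240) = $5,454.09.
Monthly savings = $5,596.87 − $5,454.09 = $142.78.
Break-even = $17,100.00 / $142.78 = 119.76 → 120 months.

120 months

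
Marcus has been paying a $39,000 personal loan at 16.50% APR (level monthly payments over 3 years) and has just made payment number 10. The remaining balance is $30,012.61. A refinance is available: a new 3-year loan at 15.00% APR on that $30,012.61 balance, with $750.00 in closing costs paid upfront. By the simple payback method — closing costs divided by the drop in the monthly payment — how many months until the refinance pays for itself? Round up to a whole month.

Current payment = 39,000 × 16.5%/12 / (1 − (1+0.0137500)^−36) = $1,380.77.
Refinanced payment = 30,012.61 × 0.0125000 / (1 − (1+0.0125000)^−36) = $1,040.40.
Monthly savings = $1,380.77 − $1,040.40 = $340.37.
Break-even = $750.00 / $340.37 = 2.20 → 3 months.

3 months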